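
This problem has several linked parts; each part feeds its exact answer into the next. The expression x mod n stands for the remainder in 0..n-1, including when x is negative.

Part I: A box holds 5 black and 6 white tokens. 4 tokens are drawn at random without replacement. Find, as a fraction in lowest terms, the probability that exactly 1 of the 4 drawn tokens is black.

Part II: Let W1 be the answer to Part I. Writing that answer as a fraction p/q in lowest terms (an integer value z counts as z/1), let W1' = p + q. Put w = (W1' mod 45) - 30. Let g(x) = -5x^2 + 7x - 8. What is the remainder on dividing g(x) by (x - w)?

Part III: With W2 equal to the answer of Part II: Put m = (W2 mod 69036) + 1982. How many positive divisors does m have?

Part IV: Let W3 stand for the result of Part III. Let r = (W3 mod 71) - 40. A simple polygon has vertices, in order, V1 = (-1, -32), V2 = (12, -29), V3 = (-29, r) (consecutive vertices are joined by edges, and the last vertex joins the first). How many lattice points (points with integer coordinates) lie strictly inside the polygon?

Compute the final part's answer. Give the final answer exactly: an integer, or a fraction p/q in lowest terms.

Part I: total draws C(11,4) = 330; favorable C(5,1)*C(6,3) = 100; P = 10/33; answer 10/33
Part II: W1 = 10/33; threaded value p + q = 43; w = 13; remainder = value at the root: -5*(13)^2 + 7*(13)^1 - 8 = (-845) + (91) + (-8) = -762; answer -762
Part III: W2 = -762; m = 70256; 70256 = 2^4 * 4391; number of divisors = (4+1) * (1+1) = 10; answer 10
Part IV: W3 = 10; r = -30; cross terms: (-1*-29 - 12*-32)=413, (12*-30 - -29*-29)=-1201, (-29*-32 - -1*-30)=898; twice the area = |110| = 110; area = 55; boundary points = 1 + 1 + 2 = 4; strictly interior points = area - boundary/2 + 1 = 54; answer 54

54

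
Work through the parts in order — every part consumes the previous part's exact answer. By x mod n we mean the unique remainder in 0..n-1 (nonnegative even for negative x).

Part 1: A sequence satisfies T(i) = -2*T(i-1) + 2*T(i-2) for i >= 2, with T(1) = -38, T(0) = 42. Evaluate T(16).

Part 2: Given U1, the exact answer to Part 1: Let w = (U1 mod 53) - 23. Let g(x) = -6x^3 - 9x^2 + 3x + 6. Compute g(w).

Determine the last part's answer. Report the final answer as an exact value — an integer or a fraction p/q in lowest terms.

Part 1: T(2) = -2*(-38) + 2*(42) = 160; iterating: T(2)=160, T(3)=-396, T(4)=1112, T(5)=-3016, T(6)=8256, T(7)=-22544, T(8)=61600, T(9)=-168288, T(10)=459776, T(11)=-1256128, T(12)=3431808, T(13)=-9375872, T(14)=25615360, T(15)=-69982464, T(16)=191195648; answer 191195648
Part 2: U1 = 191195648; w = -20; -6*(-20)^3 - 9*(-20)^2 + 3*(-20)^1 + 6 = (48000) + (-3600) + (-60) + (6) = 44346; answer 44346

44346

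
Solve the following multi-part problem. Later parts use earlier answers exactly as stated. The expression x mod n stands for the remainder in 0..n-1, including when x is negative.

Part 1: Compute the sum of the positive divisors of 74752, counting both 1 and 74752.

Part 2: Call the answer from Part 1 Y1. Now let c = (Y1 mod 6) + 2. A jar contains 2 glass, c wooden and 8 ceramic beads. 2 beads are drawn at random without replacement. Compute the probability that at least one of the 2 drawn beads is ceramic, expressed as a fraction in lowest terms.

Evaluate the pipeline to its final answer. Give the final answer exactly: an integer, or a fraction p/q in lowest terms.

76/91

Part 1: 74752 = 2^10 * 73; sigma = (1 + 2 + 4 + 8 + 16 + 32 + 64 + 128 + 256 + 512 + 1024) * (1 + 73) = 2047 * 74 = 151478; answer 151478
Part 2: Y1 = 151478; c = 4; total draws C(14,2) = 91; complement C(6,2) = 15; favorable 91 - 15 = 76; P = 76/91; answer 76/91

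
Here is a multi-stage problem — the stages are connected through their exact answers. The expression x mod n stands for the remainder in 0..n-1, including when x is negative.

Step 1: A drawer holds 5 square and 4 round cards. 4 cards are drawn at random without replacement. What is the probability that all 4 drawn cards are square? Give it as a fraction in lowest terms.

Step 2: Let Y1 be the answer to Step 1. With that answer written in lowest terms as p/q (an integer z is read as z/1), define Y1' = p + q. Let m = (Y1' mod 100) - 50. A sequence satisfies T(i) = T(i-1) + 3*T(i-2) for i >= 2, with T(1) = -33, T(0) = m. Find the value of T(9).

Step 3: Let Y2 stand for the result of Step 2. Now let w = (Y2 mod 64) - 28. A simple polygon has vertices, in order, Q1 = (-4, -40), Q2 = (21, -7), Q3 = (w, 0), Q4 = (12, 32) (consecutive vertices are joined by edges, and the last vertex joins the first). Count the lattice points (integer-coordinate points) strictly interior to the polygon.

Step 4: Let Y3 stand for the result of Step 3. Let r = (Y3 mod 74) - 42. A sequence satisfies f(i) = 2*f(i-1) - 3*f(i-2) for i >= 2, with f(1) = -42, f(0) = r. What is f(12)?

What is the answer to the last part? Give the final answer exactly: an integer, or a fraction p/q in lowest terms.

14586

Step 1: total draws C(9,4) = 126; favorable C(5,4) = 5; P = 5/126; answer 5/126
Step 2: Y1 = 5/126; threaded value p + q = 131; m = -19; T(2) = 1*(-33) + 3*(-19) = -90; iterating: T(2)=-90, T(3)=-189, T(4)=-459, T(5)=-1026, T(6)=-2403, T(7)=-5481, T(8)=-12690, T(9)=-29133; answer -29133
Step 3: Y2 = -29133; w = 23; cross terms: (-4*-7 - 21*-40)=868, (21*0 - 23*-7)=161, (23*32 - 12*0)=736, (12*-40 - -4*32)=-352; twice the area = |1413| = 1413; area = 1413/2; boundary points = 1 + 1 + 1 + 8 = 11; strictly interior points = area - boundary/2 + 1 = 702; answer 702
Step 4: Y3 = 702; r = -6; f(2) = 2*(-42) - 3*(-6) = -66; iterating: f(2)=-66, f(3)=-6, f(4)=186, f(5)=390, f(6)=222, f(7)=-726, f(8)=-2118, f(9)=-2058, f(10)=2238, f(11)=10650, f(12)=14586; answer 14586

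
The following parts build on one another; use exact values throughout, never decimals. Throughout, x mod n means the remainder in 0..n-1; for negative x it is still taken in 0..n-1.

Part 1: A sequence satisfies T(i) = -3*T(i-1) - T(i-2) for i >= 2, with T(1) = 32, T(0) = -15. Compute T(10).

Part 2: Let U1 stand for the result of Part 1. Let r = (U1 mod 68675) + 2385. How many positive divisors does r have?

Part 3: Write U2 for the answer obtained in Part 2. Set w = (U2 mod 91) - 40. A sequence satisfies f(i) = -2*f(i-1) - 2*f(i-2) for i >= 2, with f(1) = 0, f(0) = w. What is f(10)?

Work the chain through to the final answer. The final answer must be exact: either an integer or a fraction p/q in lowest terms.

Part 1: T(2) = -3*(32) - 1*(-15) = -81; iterating: T(2)=-81, T(3)=211, T(4)=-552, T(5)=1445, T(6)=-3783, T(7)=9904, T(8)=-25929, T(9)=67883, T(10)=-177720; answer -177720
Part 2: U1 = -177720; r = 30690; 30690 = 2 * 3^2 * 5 * 11 * 31; number of divisors = (1+1) * (2+1) * (1+1) * (1+1) * (1+1) = 48; answer 48
Part 3: U2 = 48; w = 8; f(2) = -2*(0) - 2*(8) = -16; iterating: f(2)=-16, f(3)=32, f(4)=-32, f(5)=0, f(6)=64, f(7)=-128, f(8)=128, f(9)=0, f(10)=-256; answer -256

-256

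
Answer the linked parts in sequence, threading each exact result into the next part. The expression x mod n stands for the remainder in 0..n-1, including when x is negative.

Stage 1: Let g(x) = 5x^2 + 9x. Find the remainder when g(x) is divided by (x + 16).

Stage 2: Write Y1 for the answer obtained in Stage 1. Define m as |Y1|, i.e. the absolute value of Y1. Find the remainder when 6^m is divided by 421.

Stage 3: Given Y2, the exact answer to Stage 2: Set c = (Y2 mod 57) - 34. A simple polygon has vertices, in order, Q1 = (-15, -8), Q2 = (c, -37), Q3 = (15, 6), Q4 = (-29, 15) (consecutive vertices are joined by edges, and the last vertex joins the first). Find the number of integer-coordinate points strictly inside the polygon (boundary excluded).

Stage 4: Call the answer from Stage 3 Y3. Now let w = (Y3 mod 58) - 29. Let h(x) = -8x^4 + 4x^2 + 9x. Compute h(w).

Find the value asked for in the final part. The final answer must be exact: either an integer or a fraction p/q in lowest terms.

-4914364

Stage 1: remainder = value at the root: 5*(-16)^2 + 9*(-16)^1 = (1280) + (-144) = 1136; answer 1136
Stage 2: Y1 = 1136; m = 1136; squarings mod 421: 6^1=6, 6^2=36, 6^4=33, 6^8=247, 6^16=385, 6^32=33, 6^64=247, 6^128=385, 6^256=33, 6^512=247, 6^1024=385; 6^1136 = 6^16 * 6^32 * 6^64 * 6^1024 = 385 (mod 421); answer 385
Stage 3: Y2 = 385; c = 9; cross terms: (-15*-37 - 9*-8)=627, (9*6 - 15*-37)=609, (15*15 - -29*6)=399, (-29*-8 - -15*15)=457; twice the area = |2092| = 2092; area = 1046; boundary points = 1 + 1 + 1 + 1 = 4; strictly interior points = area - boundary/2 + 1 = 1045; answer 1045
Stage 4: Y3 = 1045; w = -28; -8*(-28)^4 + 4*(-28)^2 + 9*(-28)^1 = (-4917248) + (3136) + (-252) = -4914364; answer -4914364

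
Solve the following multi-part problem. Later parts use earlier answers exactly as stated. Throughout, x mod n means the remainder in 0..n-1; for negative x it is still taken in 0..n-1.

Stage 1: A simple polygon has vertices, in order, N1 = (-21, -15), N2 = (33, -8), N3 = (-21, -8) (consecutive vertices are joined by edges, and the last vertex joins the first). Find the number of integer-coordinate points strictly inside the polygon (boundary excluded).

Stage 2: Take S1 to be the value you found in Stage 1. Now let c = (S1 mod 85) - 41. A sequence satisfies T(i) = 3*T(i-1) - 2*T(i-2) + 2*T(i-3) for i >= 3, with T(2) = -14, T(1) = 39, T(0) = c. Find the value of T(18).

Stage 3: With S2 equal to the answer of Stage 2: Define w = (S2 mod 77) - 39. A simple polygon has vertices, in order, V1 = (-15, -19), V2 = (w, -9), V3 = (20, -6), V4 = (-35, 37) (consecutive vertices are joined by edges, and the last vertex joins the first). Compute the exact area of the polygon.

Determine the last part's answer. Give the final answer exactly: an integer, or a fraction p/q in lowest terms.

1130

Stage 1: cross terms: (-21*-8 - 33*-15)=663, (33*-8 - -21*-8)=-432, (-21*-15 - -21*-8)=147; twice the area = |378| = 378; area = 189; boundary points = 1 + 54 + 7 = 62; strictly interior points = area - boundary/2 + 1 = 159; answer 159
Stage 2: S1 = 159; c = 33; T(3) = 3*(-14) - 2*(39) + 2*(33) = -54; iterating: T(3)=-54, T(4)=-56, T(5)=-88, T(6)=-260, T(7)=-716, T(8)=-1804, T(9)=-4500, T(10)=-11324, T(11)=-28580, T(12)=-72092, T(13)=-181764, T(14)=-458268, T(15)=-1155460, T(16)=-2913372, T(17)=-7345732, T(18)=-18521372; answer -18521372
Stage 3: S2 = -18521372; w = 15; cross terms: (-15*-9 - 15*-19)=420, (15*-6 - 20*-9)=90, (20*37 - -35*-6)=530, (-35*-19 - -15*37)=1220; twice the area = |2260| = 2260; area = 1130; answer 1130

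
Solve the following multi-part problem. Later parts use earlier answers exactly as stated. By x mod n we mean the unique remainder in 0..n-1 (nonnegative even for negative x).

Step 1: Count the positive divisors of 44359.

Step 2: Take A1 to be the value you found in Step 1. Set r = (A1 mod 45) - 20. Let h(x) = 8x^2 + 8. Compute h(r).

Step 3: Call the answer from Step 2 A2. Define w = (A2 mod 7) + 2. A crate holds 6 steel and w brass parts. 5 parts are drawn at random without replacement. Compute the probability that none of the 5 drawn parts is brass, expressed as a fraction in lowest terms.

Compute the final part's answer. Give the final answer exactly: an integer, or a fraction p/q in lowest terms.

2/429

Step 1: 44359 = 7 * 6337; number of divisors = (1+1) * (1+1) = 4; answer 4
Step 2: A1 = 4; r = -16; 8*(-16)^2 + 8 = (2048) + (8) = 2056; answer 2056
Step 3: A2 = 2056; w = 7; total draws C(13,5) = 1287; favorable C(6,5) = 6; P = 2/429; answer 2/429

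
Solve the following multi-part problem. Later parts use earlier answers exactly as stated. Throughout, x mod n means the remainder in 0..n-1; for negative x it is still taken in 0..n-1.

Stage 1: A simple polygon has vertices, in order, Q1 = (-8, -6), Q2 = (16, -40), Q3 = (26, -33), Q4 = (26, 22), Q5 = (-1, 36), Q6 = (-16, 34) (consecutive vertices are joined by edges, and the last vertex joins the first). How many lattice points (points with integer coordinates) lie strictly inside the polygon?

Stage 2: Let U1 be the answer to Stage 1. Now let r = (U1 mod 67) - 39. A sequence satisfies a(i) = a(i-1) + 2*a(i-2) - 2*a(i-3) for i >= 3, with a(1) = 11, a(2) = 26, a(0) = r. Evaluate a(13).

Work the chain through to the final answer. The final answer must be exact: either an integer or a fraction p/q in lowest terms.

Stage 1: cross terms: (-8*-40 - 16*-6)=416, (16*-33 - 26*-40)=512, (26*22 - 26*-33)=1430, (26*36 - -1*22)=958, (-1*34 - -16*36)=542, (-16*-6 - -8*34)=368; twice the area = |4226| = 4226; area = 2113; boundary points = 2 + 1 + 55 + 1 + 1 + 8 = 68; strictly interior points = area - boundary/2 + 1 = 2080; answer 2080
Stage 2: U1 = 2080; r = -36; a(3) = 1*(26) + 2*(11) - 2*(-36) = 120; iterating: a(3)=120, a(4)=150, a(5)=338, a(6)=398, a(7)=774, a(8)=894, a(9)=1646, a(10)=1886, a(11)=3390, a(12)=3870, a(13)=6878; answer 6878

6878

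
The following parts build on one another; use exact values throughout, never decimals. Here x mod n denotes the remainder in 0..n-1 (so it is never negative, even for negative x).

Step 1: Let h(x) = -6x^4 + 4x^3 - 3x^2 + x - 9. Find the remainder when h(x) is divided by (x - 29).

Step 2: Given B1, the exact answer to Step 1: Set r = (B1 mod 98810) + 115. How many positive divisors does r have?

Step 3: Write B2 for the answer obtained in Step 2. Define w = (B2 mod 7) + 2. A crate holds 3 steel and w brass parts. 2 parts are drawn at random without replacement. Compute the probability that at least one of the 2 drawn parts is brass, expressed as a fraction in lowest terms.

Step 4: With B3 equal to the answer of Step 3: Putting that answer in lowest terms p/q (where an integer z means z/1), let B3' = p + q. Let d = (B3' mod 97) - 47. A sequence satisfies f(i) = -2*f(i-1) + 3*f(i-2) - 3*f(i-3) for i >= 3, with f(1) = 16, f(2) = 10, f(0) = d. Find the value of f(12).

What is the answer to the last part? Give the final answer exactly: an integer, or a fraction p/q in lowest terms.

Step 1: remainder = value at the root: -6*(29)^4 + 4*(29)^3 - 3*(29)^2 + 1*(29)^1 - 9 = (-4243686) + (97556) + (-2523) + (29) + (-9) = -4148633; answer -4148633
Step 2: B1 = -4148633; r = 1502; 1502 = 2 * 751; number of divisors = (1+1) * (1+1) = 4; answer 4
Step 3: B2 = 4; w = 6; total draws C(9,2) = 36; complement C(3,2) = 3; favorable 36 - 3 = 33; P = 11/12; answer 11/12
Step 4: B3 = 11/12; threaded value p + q = 23; d = -24; f(3) = -2*(10) + 3*(16) - 3*(-24) = 100; iterating: f(3)=100, f(4)=-218, f(5)=706, f(6)=-2366, f(7)=7504, f(8)=-24224, f(9)=78058, f(10)=-251300, f(11)=809446, f(12)=-2606966; answer -2606966

-2606966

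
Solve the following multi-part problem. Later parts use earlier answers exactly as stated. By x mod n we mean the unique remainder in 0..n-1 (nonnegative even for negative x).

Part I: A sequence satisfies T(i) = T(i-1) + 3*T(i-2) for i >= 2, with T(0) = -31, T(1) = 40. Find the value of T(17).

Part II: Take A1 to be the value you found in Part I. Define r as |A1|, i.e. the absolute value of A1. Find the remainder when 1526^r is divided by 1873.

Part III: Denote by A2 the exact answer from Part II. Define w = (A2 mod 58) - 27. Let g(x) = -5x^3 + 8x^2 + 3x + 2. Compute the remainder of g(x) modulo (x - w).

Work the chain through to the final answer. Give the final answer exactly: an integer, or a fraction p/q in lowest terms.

-178

Part I: T(2) = 1*(40) + 3*(-31) = -53; iterating: T(2)=-53, T(3)=67, T(4)=-92, T(5)=109, T(6)=-167, T(7)=160, T(8)=-341, T(9)=139, T(10)=-884, T(11)=-467, T(12)=-3119, T(13)=-4520, T(14)=-13877, T(15)=-27437, T(16)=-69068, T(17)=-151379; answer -151379
Part II: A1 = -151379; r = 151379; squarings mod 1873: 1526^1=1526, 1526^2=537, 1526^4=1800, 1526^8=1583, 1526^16=1688, 1526^32=511, 1526^64=774, 1526^128=1589, 1526^256=117, 1526^512=578, 1526^1024=690, 1526^2048=358, 1526^4096=800, 1526^8192=1307, 1526^16384=73, 1526^32768=1583, 1526^65536=1688, 1526^131072=511; 1526^151379 = 1526^1 * 1526^2 * 1526^16 * 1526^64 * 1526^256 * 1526^512 * 1526^1024 * 1526^2048 * 1526^16384 * 1526^131072 = 1481 (mod 1873); answer 1481
Part III: A2 = 1481; w = 4; remainder = value at the root: -5*(4)^3 + 8*(4)^2 + 3*(4)^1 + 2 = (-320) + (128) + (12) + (2) = -178; answer -178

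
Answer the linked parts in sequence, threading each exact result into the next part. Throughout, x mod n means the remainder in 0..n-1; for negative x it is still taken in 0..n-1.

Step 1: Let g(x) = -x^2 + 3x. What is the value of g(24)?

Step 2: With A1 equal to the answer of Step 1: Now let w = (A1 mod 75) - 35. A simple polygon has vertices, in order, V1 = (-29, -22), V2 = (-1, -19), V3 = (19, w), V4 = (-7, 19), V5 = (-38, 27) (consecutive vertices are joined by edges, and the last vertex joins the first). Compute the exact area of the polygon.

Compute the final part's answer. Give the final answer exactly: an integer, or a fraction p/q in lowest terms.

Step 1: -1*(24)^2 + 3*(24)^1 = (-576) + (72) = -504; answer -504
Step 2: A1 = -504; w = -14; cross terms: (-29*-19 - -1*-22)=529, (-1*-14 - 19*-19)=375, (19*19 - -7*-14)=263, (-7*27 - -38*19)=533, (-38*-22 - -29*27)=1619; twice the area = |3319| = 3319; area = 3319/2; answer 3319/2

3319/2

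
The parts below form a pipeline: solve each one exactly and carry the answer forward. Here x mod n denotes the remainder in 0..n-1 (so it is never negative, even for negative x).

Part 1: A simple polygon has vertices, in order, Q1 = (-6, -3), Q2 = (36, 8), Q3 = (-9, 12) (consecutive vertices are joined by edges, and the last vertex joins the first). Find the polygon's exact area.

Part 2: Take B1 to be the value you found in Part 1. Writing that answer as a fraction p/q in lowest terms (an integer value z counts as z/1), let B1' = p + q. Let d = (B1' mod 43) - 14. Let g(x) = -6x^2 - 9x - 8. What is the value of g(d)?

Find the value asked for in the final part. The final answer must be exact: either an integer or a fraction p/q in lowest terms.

-278

Part 1: cross terms: (-6*8 - 36*-3)=60, (36*12 - -9*8)=504, (-9*-3 - -6*12)=99; twice the area = |663| = 663; area = 663/2; answer 663/2
Part 2: B1 = 663/2; threaded value p + q = 665; d = 6; -6*(6)^2 - 9*(6)^1 - 8 = (-216) + (-54) + (-8) = -278; answer -278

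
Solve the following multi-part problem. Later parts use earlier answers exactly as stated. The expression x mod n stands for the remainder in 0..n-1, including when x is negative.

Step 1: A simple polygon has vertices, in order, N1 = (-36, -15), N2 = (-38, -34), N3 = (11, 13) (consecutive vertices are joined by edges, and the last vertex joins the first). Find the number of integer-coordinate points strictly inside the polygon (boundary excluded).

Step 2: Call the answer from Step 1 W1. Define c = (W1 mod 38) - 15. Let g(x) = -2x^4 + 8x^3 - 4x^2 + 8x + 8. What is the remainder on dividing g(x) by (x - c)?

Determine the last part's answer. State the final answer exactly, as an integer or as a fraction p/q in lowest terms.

-129262

Step 1: cross terms: (-36*-34 - -38*-15)=654, (-38*13 - 11*-34)=-120, (11*-15 - -36*13)=303; twice the area = |837| = 837; area = 837/2; boundary points = 1 + 1 + 1 = 3; strictly interior points = area - boundary/2 + 1 = 418; answer 418
Step 2: W1 = 418; c = -15; remainder = value at the root: -2*(-15)^4 + 8*(-15)^3 - 4*(-15)^2 + 8*(-15)^1 + 8 = (-101250) + (-27000) + (-900) + (-120) + (8) = -129262; answer -129262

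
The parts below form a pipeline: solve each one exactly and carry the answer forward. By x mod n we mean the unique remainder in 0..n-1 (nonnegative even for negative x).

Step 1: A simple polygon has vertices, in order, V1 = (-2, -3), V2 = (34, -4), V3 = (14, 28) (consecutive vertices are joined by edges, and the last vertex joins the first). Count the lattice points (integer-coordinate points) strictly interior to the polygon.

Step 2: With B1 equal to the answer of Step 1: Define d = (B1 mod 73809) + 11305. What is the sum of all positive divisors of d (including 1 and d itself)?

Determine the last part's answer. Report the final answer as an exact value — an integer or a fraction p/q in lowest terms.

14112

Step 1: cross terms: (-2*-4 - 34*-3)=110, (34*28 - 14*-4)=1008, (14*-3 - -2*28)=14; twice the area = |1132| = 1132; area = 566; boundary points = 1 + 4 + 1 = 6; strictly interior points = area - boundary/2 + 1 = 564; answer 564
Step 2: B1 = 564; d = 11869; 11869 = 11 * 13 * 83; sigma = (1 + 11) * (1 + 13) * (1 + 83) = 12 * 14 * 84 = 14112; answer 14112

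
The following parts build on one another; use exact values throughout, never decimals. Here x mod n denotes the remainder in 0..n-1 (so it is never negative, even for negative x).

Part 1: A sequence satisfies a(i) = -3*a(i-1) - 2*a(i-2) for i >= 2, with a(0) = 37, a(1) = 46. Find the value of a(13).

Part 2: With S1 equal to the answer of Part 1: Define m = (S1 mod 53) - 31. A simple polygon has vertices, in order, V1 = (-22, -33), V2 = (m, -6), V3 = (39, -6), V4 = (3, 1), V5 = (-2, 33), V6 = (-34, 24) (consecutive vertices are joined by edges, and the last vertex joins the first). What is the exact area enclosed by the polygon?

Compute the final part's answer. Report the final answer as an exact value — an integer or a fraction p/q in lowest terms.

Part 1: a(2) = -3*(46) - 2*(37) = -212; iterating: a(2)=-212, a(3)=544, a(4)=-1208, a(5)=2536, a(6)=-5192, a(7)=10504, a(8)=-21128, a(9)=42376, a(10)=-84872, a(11)=169864, a(12)=-339848, a(13)=679816; answer 679816
Part 2: S1 = 679816; m = 7; cross terms: (-22*-6 - 7*-33)=363, (7*-6 - 39*-6)=192, (39*1 - 3*-6)=57, (3*33 - -2*1)=101, (-2*24 - -34*33)=1074, (-34*-33 - -22*24)=1650; twice the area = |3437| = 3437; area = 3437/2; answer 3437/2

3437/2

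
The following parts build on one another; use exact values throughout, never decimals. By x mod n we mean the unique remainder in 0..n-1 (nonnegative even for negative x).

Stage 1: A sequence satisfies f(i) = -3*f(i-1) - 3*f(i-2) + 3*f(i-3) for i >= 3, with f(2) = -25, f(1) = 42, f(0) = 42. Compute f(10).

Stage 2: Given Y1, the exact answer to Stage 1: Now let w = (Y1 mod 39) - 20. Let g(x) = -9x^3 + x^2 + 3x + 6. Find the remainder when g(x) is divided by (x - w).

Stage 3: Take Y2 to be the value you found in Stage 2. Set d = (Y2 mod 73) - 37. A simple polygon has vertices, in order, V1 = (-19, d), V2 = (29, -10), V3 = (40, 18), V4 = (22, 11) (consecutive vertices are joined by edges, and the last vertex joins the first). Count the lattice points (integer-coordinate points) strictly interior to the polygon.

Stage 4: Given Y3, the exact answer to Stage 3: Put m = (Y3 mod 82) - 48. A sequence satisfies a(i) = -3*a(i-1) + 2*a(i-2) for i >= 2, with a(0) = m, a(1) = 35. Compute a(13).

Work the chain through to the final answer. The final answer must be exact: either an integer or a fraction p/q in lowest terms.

Stage 1: f(3) = -3*(-25) - 3*(42) + 3*(42) = 75; iterating: f(3)=75, f(4)=-24, f(5)=-228, f(6)=981, f(7)=-2331, f(8)=3366, f(9)=-162, f(10)=-16605; answer -16605
Stage 2: Y1 = -16605; w = -11; remainder = value at the root: -9*(-11)^3 + 1*(-11)^2 + 3*(-11)^1 + 6 = (11979) + (121) + (-33) + (6) = 12073; answer 12073
Stage 3: Y2 = 12073; d = -9; cross terms: (-19*-10 - 29*-9)=451, (29*18 - 40*-10)=922, (40*11 - 22*18)=44, (22*-9 - -19*11)=11; twice the area = |1428| = 1428; area = 714; boundary points = 1 + 1 + 1 + 1 = 4; strictly interior points = area - boundary/2 + 1 = 713; answer 713
Stage 4: Y3 = 713; m = 9; a(2) = -3*(35) + 2*(9) = -87; iterating: a(2)=-87, a(3)=331, a(4)=-1167, a(5)=4163, a(6)=-14823, a(7)=52795, a(8)=-188031, a(9)=669683, a(10)=-2385111, a(11)=8494699, a(12)=-30254319, a(13)=107752355; answer 107752355

107752355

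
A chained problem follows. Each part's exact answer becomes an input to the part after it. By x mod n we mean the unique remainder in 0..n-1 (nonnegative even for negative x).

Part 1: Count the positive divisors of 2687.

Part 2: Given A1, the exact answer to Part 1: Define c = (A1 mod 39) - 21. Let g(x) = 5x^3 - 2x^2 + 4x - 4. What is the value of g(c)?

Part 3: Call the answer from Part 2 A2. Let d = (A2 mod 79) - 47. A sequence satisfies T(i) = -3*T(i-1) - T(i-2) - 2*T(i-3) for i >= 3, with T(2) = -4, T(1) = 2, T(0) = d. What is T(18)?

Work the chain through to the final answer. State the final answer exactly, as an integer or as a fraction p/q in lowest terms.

Part 1: 2687 is prime, so its only divisors are 1 and 2687; count = 2; answer 2
Part 2: A1 = 2; c = -19; 5*(-19)^3 - 2*(-19)^2 + 4*(-19)^1 - 4 = (-34295) + (-722) + (-76) + (-4) = -35097; answer -35097
Part 3: A2 = -35097; d = 11; T(3) = -3*(-4) - 1*(2) - 2*(11) = -12; iterating: T(3)=-12, T(4)=36, T(5)=-88, T(6)=252, T(7)=-740, T(8)=2144, T(9)=-6196, T(10)=17924, T(11)=-51864, T(12)=150060, T(13)=-434164, T(14)=1256160, T(15)=-3634436, T(16)=10515476, T(17)=-30424312, T(18)=88026332; answer 88026332

88026332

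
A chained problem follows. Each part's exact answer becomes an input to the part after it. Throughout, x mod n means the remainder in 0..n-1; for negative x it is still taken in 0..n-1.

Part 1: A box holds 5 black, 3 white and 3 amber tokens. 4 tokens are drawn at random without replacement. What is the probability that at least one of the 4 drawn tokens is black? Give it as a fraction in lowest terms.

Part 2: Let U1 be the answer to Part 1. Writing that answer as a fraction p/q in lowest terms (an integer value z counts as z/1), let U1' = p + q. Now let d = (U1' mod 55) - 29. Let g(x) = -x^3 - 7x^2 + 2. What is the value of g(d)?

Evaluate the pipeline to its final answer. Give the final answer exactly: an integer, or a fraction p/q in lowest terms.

Part 1: total draws C(11,4) = 330; complement C(6,4) = 15; favorable 330 - 15 = 315; P = 21/22; answer 21/22
Part 2: U1 = 21/22; threaded value p + q = 43; d = 14; -1*(14)^3 - 7*(14)^2 + 2 = (-2744) + (-1372) + (2) = -4114; answer -4114

-4114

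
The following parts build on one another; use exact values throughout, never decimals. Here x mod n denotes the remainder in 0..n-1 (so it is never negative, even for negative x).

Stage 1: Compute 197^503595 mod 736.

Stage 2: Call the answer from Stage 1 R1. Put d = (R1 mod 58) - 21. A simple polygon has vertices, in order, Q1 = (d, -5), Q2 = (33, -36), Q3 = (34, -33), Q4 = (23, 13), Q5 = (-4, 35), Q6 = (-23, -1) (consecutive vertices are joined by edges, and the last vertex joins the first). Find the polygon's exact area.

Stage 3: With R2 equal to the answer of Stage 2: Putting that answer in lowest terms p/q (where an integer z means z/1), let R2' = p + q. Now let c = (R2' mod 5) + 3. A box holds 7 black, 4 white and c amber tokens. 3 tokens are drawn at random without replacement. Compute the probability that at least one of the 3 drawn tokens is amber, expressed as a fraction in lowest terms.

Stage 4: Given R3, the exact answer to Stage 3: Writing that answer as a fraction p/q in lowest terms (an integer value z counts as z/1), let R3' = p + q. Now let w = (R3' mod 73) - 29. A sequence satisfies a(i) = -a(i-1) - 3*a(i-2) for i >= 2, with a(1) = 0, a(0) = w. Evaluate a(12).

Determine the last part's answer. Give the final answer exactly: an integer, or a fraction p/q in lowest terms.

Stage 1: squarings mod 736: 197^1=197, 197^2=537, 197^4=593, 197^8=577, 197^16=257, 197^32=545, 197^64=417, 197^128=193, 197^256=449, 197^512=673, 197^1024=289, 197^2048=353, 197^4096=225, 197^8192=577, 197^16384=257, 197^32768=545, 197^65536=417, 197^131072=193, 197^262144=449; 197^503595 = 197^1 * 197^2 * 197^8 * 197^32 * 197^256 * 197^512 * 197^1024 * 197^2048 * 197^8192 * 197^32768 * 197^65536 * 197^131072 * 197^262144 = 317 (mod 736); answer 317
Stage 2: R1 = 317; d = 6; cross terms: (6*-36 - 33*-5)=-51, (33*-33 - 34*-36)=135, (34*13 - 23*-33)=1201, (23*35 - -4*13)=857, (-4*-1 - -23*35)=809, (-23*-5 - 6*-1)=121; twice the area = |3072| = 3072; area = 1536; answer 1536
Stage 3: R2 = 1536; threaded value p + q = 1537; c = 5; total draws C(16,3) = 560; complement C(11,3) = 165; favorable 560 - 165 = 395; P = 79/112; answer 79/112
Stage 4: R3 = 79/112; threaded value p + q = 191; w = 16; a(2) = -1*(0) - 3*(16) = -48; iterating: a(2)=-48, a(3)=48, a(4)=96, a(5)=-240, a(6)=-48, a(7)=768, a(8)=-624, a(9)=-1680, a(10)=3552, a(11)=1488, a(12)=-12144; answer -12144

-12144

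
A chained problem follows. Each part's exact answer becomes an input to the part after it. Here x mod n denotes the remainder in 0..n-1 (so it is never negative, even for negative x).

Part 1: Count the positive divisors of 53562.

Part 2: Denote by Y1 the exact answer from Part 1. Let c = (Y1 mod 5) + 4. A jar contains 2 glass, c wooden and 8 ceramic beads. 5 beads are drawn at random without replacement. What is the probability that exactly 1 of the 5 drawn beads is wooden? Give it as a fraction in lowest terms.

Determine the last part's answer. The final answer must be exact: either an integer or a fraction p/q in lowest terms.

50/143

Part 1: 53562 = 2 * 3 * 79 * 113; number of divisors = (1+1) * (1+1) * (1+1) * (1+1) = 16; answer 16
Part 2: Y1 = 16; c = 5; total draws C(15,5) = 3003; favorable C(5,1)*C(10,4) = 1050; P = 50/143; answer 50/143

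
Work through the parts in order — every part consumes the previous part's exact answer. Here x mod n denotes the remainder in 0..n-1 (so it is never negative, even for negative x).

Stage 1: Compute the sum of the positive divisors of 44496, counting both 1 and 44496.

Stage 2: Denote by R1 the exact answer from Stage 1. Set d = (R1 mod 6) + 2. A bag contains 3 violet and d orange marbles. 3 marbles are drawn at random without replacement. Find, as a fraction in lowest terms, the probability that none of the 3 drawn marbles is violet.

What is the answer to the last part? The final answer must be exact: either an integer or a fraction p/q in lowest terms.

4/35

Stage 1: 44496 = 2^4 * 3^3 * 103; sigma = (1 + 2 + 4 + 8 + 16) * (1 + 3 + 9 + 27) * (1 + 103) = 31 * 40 * 104 = 128960; answer 128960
Stage 2: R1 = 128960; d = 4; total draws C(7,3) = 35; favorable C(4,3) = 4; P = 4/35; answer 4/35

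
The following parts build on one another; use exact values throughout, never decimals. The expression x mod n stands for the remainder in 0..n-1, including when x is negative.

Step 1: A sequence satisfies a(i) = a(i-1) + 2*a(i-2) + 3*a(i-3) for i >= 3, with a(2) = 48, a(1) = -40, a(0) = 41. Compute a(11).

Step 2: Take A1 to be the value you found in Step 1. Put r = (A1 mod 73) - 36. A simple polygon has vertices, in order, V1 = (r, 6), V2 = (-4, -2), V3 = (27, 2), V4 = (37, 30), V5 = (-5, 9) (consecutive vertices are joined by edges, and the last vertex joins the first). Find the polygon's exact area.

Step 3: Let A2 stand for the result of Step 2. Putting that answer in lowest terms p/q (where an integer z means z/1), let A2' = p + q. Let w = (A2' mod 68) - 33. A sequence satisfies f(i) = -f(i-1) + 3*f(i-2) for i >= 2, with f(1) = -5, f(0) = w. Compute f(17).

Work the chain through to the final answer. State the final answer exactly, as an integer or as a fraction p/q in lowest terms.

Step 1: a(3) = 1*(48) + 2*(-40) + 3*(41) = 91; iterating: a(3)=91, a(4)=67, a(5)=393, a(6)=800, a(7)=1787, a(8)=4566, a(9)=10540, a(10)=25033, a(11)=59811; answer 59811
Step 2: A1 = 59811; r = -12; cross terms: (-12*-2 - -4*6)=48, (-4*2 - 27*-2)=46, (27*30 - 37*2)=736, (37*9 - -5*30)=483, (-5*6 - -12*9)=78; twice the area = |1391| = 1391; area = 1391/2; answer 1391/2
Step 3: A2 = 1391/2; threaded value p + q = 1393; w = 0; f(2) = -1*(-5) + 3*(0) = 5; iterating: f(2)=5, f(3)=-20, f(4)=35, f(5)=-95, f(6)=200, f(7)=-485, f(8)=1085, f(9)=-2540, f(10)=5795, f(11)=-13415, f(12)=30800, f(13)=-71045, f(14)=163445, f(15)=-376580, f(16)=866915, f(17)=-1996655; answer -1996655

-1996655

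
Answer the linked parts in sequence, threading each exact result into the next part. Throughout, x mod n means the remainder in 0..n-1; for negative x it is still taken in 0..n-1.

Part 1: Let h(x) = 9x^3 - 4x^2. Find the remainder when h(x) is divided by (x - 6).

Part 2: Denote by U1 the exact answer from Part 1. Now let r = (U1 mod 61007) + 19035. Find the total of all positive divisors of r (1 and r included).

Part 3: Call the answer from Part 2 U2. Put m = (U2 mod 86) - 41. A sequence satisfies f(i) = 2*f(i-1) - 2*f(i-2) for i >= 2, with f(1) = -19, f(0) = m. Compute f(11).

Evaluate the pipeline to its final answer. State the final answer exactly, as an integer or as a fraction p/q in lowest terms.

Part 1: remainder = value at the root: 9*(6)^3 - 4*(6)^2 = (1944) + (-144) = 1800; answer 1800
Part 2: U1 = 1800; r = 20835; 20835 = 3^2 * 5 * 463; sigma = (1 + 3 + 9) * (1 + 5) * (1 + 463) = 13 * 6 * 464 = 36192; answer 36192
Part 3: U2 = 36192; m = 31; f(2) = 2*(-19) - 2*(31) = -100; iterating: f(2)=-100, f(3)=-162, f(4)=-124, f(5)=76, f(6)=400, f(7)=648, f(8)=496, f(9)=-304, f(10)=-1600, f(11)=-2592; answer -2592

-2592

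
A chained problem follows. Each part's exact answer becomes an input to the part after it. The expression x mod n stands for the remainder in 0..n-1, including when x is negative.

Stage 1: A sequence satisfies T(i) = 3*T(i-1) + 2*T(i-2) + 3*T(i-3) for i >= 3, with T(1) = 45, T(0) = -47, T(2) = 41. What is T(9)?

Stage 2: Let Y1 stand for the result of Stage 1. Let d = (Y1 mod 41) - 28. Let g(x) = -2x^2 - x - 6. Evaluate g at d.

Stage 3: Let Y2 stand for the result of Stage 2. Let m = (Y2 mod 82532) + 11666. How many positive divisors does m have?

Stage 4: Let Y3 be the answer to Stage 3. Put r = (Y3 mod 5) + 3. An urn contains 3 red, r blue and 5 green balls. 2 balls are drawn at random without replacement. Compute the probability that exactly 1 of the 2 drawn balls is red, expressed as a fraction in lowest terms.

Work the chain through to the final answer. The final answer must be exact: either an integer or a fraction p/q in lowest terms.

Stage 1: T(3) = 3*(41) + 2*(45) + 3*(-47) = 72; iterating: T(3)=72, T(4)=433, T(5)=1566, T(6)=5780, T(7)=21771, T(8)=81571, T(9)=305595; answer 305595
Stage 2: Y1 = 305595; d = -6; -2*(-6)^2 - 1*(-6)^1 - 6 = (-72) + (6) + (-6) = -72; answer -72
Stage 3: Y2 = -72; m = 94126; 94126 = 2 * 19 * 2477; number of divisors = (1+1) * (1+1) * (1+1) = 8; answer 8
Stage 4: Y3 = 8; r = 6; total draws C(14,2) = 91; favorable C(3,1)*C(11,1) = 33; P = 33/91; answer 33/91

33/91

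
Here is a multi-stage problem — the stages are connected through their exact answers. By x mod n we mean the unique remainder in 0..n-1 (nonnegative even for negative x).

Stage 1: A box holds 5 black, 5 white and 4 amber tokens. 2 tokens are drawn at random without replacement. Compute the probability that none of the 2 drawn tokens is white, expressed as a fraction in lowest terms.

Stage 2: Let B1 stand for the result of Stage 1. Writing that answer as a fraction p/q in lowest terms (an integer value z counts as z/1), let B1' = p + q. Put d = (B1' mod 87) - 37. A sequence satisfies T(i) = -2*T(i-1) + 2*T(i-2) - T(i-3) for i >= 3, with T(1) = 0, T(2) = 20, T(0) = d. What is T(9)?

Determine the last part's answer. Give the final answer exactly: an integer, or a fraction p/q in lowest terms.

-22955

Stage 1: total draws C(14,2) = 91; favorable C(9,2) = 36; P = 36/91; answer 36/91
Stage 2: B1 = 36/91; threaded value p + q = 127; d = 3; T(3) = -2*(20) + 2*(0) - 1*(3) = -43; iterating: T(3)=-43, T(4)=126, T(5)=-358, T(6)=1011, T(7)=-2864, T(8)=8108, T(9)=-22955; answer -22955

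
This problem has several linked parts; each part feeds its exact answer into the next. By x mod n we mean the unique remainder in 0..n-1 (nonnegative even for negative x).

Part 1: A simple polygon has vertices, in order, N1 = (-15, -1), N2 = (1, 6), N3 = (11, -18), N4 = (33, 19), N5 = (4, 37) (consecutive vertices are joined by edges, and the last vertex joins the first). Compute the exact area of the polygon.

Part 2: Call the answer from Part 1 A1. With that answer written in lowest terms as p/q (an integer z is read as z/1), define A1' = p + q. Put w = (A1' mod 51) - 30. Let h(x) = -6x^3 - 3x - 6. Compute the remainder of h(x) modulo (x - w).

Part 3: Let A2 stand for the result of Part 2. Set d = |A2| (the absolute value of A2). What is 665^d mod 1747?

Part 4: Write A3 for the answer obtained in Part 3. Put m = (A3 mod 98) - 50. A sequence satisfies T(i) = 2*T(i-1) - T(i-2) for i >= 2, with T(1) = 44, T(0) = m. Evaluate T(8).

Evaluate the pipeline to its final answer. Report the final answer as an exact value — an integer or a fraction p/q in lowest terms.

646

Part 1: cross terms: (-15*6 - 1*-1)=-89, (1*-18 - 11*6)=-84, (11*19 - 33*-18)=803, (33*37 - 4*19)=1145, (4*-1 - -15*37)=551; twice the area = |2326| = 2326; area = 1163; answer 1163
Part 2: A1 = 1163; threaded value p + q = 1164; w = 12; remainder = value at the root: -6*(12)^3 - 3*(12)^1 - 6 = (-10368) + (-36) + (-6) = -10410; answer -10410
Part 3: A2 = -10410; d = 10410; squarings mod 1747: 665^1=665, 665^2=234, 665^4=599, 665^8=666, 665^16=1565, 665^32=1678, 665^64=1267, 665^128=1543, 665^256=1435, 665^512=1259, 665^1024=552, 665^2048=726, 665^4096=1229, 665^8192=1033; 665^10410 = 665^2 * 665^8 * 665^32 * 665^128 * 665^2048 * 665^8192 = 1184 (mod 1747); answer 1184
Part 4: A3 = 1184; m = -42; T(2) = 2*(44) - 1*(-42) = 130; iterating: T(2)=130, T(3)=216, T(4)=302, T(5)=388, T(6)=474, T(7)=560, T(8)=646; answer 646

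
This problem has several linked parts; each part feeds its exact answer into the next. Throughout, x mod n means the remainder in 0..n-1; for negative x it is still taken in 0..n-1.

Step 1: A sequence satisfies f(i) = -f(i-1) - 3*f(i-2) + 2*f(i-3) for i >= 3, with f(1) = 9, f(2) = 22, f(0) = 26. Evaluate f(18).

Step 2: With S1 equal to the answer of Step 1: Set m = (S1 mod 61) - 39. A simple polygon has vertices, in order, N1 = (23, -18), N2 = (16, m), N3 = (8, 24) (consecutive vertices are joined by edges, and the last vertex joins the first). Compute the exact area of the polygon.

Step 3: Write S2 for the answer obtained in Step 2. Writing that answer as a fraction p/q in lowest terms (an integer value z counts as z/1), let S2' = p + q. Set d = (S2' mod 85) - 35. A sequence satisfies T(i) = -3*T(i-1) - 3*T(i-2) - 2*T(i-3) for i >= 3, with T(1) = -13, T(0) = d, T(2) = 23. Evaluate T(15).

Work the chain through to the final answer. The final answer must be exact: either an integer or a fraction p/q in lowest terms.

-196606

Step 1: f(3) = -1*(22) - 3*(9) + 2*(26) = 3; iterating: f(3)=3, f(4)=-51, f(5)=86, f(6)=73, f(7)=-433, f(8)=386, f(9)=1059, f(10)=-3083, f(11)=678, f(12)=10689, f(13)=-18889, f(14)=-11822, f(15)=89867, f(16)=-92179, f(17)=-201066, f(18)=657337; answer 657337
Step 2: S1 = 657337; m = -38; cross terms: (23*-38 - 16*-18)=-586, (16*24 - 8*-38)=688, (8*-18 - 23*24)=-696; twice the area = |-594| = 594; area = 297; answer 297
Step 3: S2 = 297; threaded value p + q = 298; d = 8; T(3) = -3*(23) - 3*(-13) - 2*(8) = -46; iterating: T(3)=-46, T(4)=95, T(5)=-193, T(6)=386, T(7)=-769, T(8)=1535, T(9)=-3070, T(10)=6143, T(11)=-12289, T(12)=24578, T(13)=-49153, T(14)=98303, T(15)=-196606; answer -196606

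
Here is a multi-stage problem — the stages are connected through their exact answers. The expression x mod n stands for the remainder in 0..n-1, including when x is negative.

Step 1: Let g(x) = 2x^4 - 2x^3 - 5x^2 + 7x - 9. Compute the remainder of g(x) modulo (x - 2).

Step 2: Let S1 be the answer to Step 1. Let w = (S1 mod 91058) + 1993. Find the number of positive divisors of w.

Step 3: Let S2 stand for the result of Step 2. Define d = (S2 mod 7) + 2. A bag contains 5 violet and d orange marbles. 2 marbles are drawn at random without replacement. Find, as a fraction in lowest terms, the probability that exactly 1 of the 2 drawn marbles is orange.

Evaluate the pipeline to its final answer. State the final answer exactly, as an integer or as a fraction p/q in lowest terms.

Step 1: remainder = value at the root: 2*(2)^4 - 2*(2)^3 - 5*(2)^2 + 7*(2)^1 - 9 = (32) + (-16) + (-20) + (14) + (-9) = 1; answer 1
Step 2: S1 = 1; w = 1994; 1994 = 2 * 997; number of divisors = (1+1) * (1+1) = 4; answer 4
Step 3: S2 = 4; d = 6; total draws C(11,2) = 55; favorable C(6,1)*C(5,1) = 30; P = 6/11; answer 6/11

6/11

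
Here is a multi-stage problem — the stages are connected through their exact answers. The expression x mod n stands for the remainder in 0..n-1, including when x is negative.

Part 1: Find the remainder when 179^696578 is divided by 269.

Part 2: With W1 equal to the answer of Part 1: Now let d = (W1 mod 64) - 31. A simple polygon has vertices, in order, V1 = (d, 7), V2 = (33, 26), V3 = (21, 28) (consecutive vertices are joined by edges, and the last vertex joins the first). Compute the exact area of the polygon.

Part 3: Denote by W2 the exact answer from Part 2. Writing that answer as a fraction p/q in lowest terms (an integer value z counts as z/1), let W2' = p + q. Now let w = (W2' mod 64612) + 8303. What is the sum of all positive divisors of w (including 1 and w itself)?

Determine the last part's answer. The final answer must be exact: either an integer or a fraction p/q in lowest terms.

12864

Part 1: squarings mod 269: 179^1=179, 179^2=30, 179^4=93, 179^8=41, 179^16=67, 179^32=185, 179^64=62, 179^128=78, 179^256=166, 179^512=118, 179^1024=205, 179^2048=61, 179^4096=224, 179^8192=142, 179^16384=258, 179^32768=121, 179^65536=115, 179^131072=44, 179^262144=53, 179^524288=119; 179^696578 = 179^2 * 179^256 * 179^8192 * 179^32768 * 179^131072 * 179^524288 = 189 (mod 269); answer 189
Part 2: W1 = 189; d = 30; cross terms: (30*26 - 33*7)=549, (33*28 - 21*26)=378, (21*7 - 30*28)=-693; twice the area = |234| = 234; area = 117; answer 117
Part 3: W2 = 117; threaded value p + q = 118; w = 8421; 8421 = 3 * 7 * 401; sigma = (1 + 3) * (1 + 7) * (1 + 401) = 4 * 8 * 402 = 12864; answer 12864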